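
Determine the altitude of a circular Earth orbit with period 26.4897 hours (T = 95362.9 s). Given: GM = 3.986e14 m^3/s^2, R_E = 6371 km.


T = 95362.9 s
r = (mu*T^2/(4*pi^2))^(1/3) = (3.986e14 * 95362.9^2 / (4*pi^2))^(1/3)
r = 4.5114085e+07 m = 45114.0849 km
alt = r - R_E = 45114.0849 - 6371 = 38743.0849 km

38743.0849 km


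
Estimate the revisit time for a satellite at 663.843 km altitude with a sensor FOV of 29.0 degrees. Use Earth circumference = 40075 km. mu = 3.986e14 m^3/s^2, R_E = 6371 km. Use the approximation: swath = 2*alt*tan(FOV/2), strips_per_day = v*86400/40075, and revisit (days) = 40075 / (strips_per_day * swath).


swath = 2*663.843*tan(0.2530727) = 343.3629 km
v = sqrt(mu/r) = 7527.3384 m/s = 7.5273 km/s
strips/day = v*86400/40075 = 7.5273*86400/40075 = 16.2286
coverage/day = strips * swath = 16.2286 * 343.3629 = 5572.3076 km
revisit = 40075 / 5572.3076 = 7.1918 days

7.1918 days


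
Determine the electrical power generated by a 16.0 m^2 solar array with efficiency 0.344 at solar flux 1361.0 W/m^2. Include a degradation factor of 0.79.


P = area * eta * S * degradation
P = 16.0 * 0.344 * 1361.0 * 0.79
P = 5917.8458 W

5917.8458 W


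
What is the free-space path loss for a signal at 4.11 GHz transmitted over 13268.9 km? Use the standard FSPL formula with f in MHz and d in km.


f = 4.11 GHz = 4110.0000 MHz
d = 13268.9 km
FSPL = 32.44 + 20*log10(4110.0000) + 20*log10(13268.9)
FSPL = 32.44 + 72.2768 + 82.4567
FSPL = 187.1735 dB

187.1735 dB


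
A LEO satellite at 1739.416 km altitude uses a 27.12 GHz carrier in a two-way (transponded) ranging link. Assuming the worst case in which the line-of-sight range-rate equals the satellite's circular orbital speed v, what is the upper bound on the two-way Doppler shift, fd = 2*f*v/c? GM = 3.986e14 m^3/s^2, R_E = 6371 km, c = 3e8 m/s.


r = 8.110416e+06 m
v = sqrt(mu/r) = 7010.4691 m/s (worst-case radial velocity)
f = 27.12 GHz = 2.712e+10 Hz
fd = 2*f*v/c = 2*2.712e+10*7010.4691/3.0e+08
fd = 1.2674928e+06 Hz

1.2675e+06 Hz


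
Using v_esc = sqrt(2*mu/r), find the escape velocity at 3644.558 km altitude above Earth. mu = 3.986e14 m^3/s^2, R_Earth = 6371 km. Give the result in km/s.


r = 6371.0 + 3644.558 = 10015.5580 km = 1.0015558e+07 m
v_esc = sqrt(2*mu/r) = sqrt(2*3.986e14 / 1.0015558e+07)
v_esc = 8921.6682 m/s = 8.9217 km/s

8.9217 km/s


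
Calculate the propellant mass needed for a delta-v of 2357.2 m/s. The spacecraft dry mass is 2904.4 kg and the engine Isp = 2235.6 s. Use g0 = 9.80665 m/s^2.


ve = Isp * g0 = 2235.6 * 9.80665 = 21923.746740 m/s
mass ratio = exp(dv/ve) = exp(2357.2/21923.746740) = 1.11351104
m_prop = m_dry * (mr - 1) = 2904.4 * (1.11351104 - 1)
m_prop = 329.6815 kg

329.6815 kg


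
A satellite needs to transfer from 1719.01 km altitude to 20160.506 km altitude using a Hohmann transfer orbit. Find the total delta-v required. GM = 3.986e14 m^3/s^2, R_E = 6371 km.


r1 = 8090.0100 km = 8.09001e+06 m
r2 = 26531.5060 km = 2.6531506e+07 m
dv1 = sqrt(mu/r1)*(sqrt(2*r2/(r1+r2)) - 1) = 1670.6399 m/s
dv2 = sqrt(mu/r2)*(1 - sqrt(2*r1/(r1+r2))) = 1226.2894 m/s
total dv = |dv1| + |dv2| = 1670.6399 + 1226.2894 = 2896.9293 m/s = 2.8969 km/s

2.8969 km/s


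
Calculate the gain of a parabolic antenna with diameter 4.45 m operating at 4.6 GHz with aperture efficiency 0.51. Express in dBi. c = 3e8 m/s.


lambda = c/f = 3e8 / 4.6e+09 = 0.06521739 m
G = eta*(pi*D/lambda)^2 = 0.51*(pi*4.45/0.06521739)^2
G = 23434.8996 (linear)
G = 10*log10(23434.8996) = 43.6986 dBi

43.6986 dBi


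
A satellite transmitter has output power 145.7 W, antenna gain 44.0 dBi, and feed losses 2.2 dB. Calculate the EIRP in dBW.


Pt = 145.7 W = 21.6346 dBW
EIRP = Pt_dBW + Gt - losses = 21.6346 + 44.0 - 2.2 = 63.4346 dBW

63.4346 dBW


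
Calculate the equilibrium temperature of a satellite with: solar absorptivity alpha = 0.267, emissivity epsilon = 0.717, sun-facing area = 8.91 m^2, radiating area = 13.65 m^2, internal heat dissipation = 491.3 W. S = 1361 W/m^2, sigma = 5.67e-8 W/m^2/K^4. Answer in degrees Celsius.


Numerator = alpha*S*A_sun + Q_int = 0.267*1361*8.91 + 491.3 = 3729.0782 W
Denominator = eps*sigma*A_rad = 0.717*5.67e-8*13.65 = 5.5492573e-07 W/K^4
T^4 = 6.719959e+09 K^4
T = 286.3134 K = 13.1634 C

13.1634 degrees Celsius


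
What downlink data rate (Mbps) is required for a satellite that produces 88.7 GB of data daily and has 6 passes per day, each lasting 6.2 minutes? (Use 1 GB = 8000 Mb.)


total contact time = 6 * 6.2 * 60 = 2232.0000 s
data = 88.7 GB = 709600.0000 Mb
rate = 709600.0000 / 2232.0000 = 317.9211 Mbps

317.9211 Mbps


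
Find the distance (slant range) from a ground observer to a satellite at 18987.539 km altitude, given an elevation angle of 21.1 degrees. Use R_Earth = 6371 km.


h = 18987.539 km, el = 21.1 deg
d = -R_E*sin(el) + sqrt((R_E*sin(el))^2 + 2*R_E*h + h^2)
d = -6371.0000*sin(0.3682645) + sqrt((6371.0000*0.3599968)^2 + 2*6371.0000*18987.539 + 18987.539^2)
d = 22358.5634 km

22358.5634 km


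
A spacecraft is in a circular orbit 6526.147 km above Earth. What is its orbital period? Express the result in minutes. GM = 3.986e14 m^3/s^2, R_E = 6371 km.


r = 12897.1470 km = 1.2897147e+07 m
T = 2*pi*sqrt(r^3/mu) = 2*pi*sqrt(2.145265e+21 / 3.986e14)
T = 14576.4476 s = 242.9408 min

242.9408 minutes


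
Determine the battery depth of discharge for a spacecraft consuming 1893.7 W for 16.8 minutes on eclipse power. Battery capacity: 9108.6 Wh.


E_used = P * t / 60 = 1893.7 * 16.8 / 60 = 530.2360 Wh
DOD = E_used / E_total * 100 = 530.2360 / 9108.6 * 100
DOD = 5.8213 %

5.8213 %


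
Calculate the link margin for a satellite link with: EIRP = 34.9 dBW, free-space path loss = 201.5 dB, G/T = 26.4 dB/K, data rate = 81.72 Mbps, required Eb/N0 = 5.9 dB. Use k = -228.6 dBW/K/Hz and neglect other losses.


C/N0 = EIRP - FSPL + G/T - k = 34.9 - 201.5 + 26.4 - (-228.6)
C/N0 = 88.4000 dB-Hz
R_b = 81.72 Mbps = 8.172e+07 bps -> 10*log10(R_b) = 79.1233 dB-Hz
Eb/N0 = C/N0 - 10*log10(R_b) = 88.4000 - 79.1233 = 9.2767 dB
Margin = Eb/N0 - Eb/N0_req = 9.2767 - 5.9 = 3.3767 dB (link closes)

3.3767 dB


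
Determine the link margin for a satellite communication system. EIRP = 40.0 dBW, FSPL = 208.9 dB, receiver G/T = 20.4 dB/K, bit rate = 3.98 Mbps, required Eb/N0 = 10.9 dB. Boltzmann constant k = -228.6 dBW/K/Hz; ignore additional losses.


C/N0 = EIRP - FSPL + G/T - k = 40.0 - 208.9 + 20.4 - (-228.6)
C/N0 = 80.1000 dB-Hz
R_b = 3.98 Mbps = 3.98e+06 bps -> 10*log10(R_b) = 65.9988 dB-Hz
Eb/N0 = C/N0 - 10*log10(R_b) = 80.1000 - 65.9988 = 14.1012 dB
Margin = Eb/N0 - Eb/N0_req = 14.1012 - 10.9 = 3.2012 dB (link closes)

3.2012 dB


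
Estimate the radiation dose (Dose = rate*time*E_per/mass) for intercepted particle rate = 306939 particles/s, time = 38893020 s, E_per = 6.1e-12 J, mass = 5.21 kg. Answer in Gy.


Total energy deposited = rate * time * E_per
  = 306939 * 38893020 * 6.1e-12 = 72.8205 J
Dose = E_total / mass = 72.8205 / 5.21
Dose = 13.9771 Gy

13.9771 Gy


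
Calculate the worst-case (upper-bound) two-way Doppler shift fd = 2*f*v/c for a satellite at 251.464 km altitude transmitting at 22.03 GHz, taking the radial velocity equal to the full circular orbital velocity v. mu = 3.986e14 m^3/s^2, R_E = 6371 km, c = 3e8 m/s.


r = 6.622464e+06 m
v = sqrt(mu/r) = 7758.1620 m/s (worst-case radial velocity)
f = 22.03 GHz = 2.203e+10 Hz
fd = 2*f*v/c = 2*2.203e+10*7758.1620/3.0e+08
fd = 1.1394154e+06 Hz

1.1394e+06 Hz


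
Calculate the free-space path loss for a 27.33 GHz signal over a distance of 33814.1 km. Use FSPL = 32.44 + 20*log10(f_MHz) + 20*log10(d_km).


f = 27.33 GHz = 27330.0000 MHz
d = 33814.1 km
FSPL = 32.44 + 20*log10(27330.0000) + 20*log10(33814.1)
FSPL = 32.44 + 88.7328 + 90.5820
FSPL = 211.7547 dB

211.7547 dB


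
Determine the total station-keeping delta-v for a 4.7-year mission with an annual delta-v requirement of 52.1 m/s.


dV = rate * years = 52.1 * 4.7
dV = 244.8700 m/s

244.8700 m/s


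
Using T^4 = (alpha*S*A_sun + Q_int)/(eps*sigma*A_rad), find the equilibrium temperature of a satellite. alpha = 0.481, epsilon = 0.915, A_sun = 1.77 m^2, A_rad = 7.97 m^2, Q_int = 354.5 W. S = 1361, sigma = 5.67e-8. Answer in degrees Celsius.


Numerator = alpha*S*A_sun + Q_int = 0.481*1361*1.77 + 354.5 = 1513.2146 W
Denominator = eps*sigma*A_rad = 0.915*5.67e-8*7.97 = 4.1348759e-07 W/K^4
T^4 = 3.6596373e+09 K^4
T = 245.9572 K = -27.1928 C

-27.1928 degrees Celsius


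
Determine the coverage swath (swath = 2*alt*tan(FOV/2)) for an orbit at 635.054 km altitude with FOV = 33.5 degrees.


FOV = 33.5 deg = 0.5846853 rad
swath = 2 * alt * tan(FOV/2) = 2 * 635.054 * tan(0.2923426)
swath = 2 * 635.054 * 0.3009658
swath = 382.2591 km

382.2591 km


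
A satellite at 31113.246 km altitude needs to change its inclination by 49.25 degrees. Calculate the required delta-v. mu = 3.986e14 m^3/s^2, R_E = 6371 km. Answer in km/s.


r = 37484.2460 km = 3.7484246e+07 m
V = sqrt(mu/r) = 3260.9509 m/s
di = 49.25 deg = 0.8595747 rad
dV = 2*V*sin(di/2) = 2*3260.9509*sin(0.4297873)
dV = 2717.5296 m/s = 2.7175 km/s

2.7175 km/s


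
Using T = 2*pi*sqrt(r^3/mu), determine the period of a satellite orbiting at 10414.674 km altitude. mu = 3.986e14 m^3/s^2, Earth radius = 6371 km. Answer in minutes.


r = 16785.6740 km = 1.6785674e+07 m
T = 2*pi*sqrt(r^3/mu) = 2*pi*sqrt(4.7295122e+21 / 3.986e14)
T = 21643.0966 s = 360.7183 min

360.7183 minutes


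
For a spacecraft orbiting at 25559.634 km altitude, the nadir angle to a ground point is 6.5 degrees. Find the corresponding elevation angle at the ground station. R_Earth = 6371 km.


r = R_E + alt = 31930.6340 km
Law of sines in the satellite / Earth-center / ground-point triangle:
  sin(nadir)/R_E = sin(90 + el)/r  =>  cos(el) = (r/R_E)*sin(nadir)
cos(el) = (31930.6340 / 6371.0000) * sin(6.5 deg) = 0.56736
el = arccos(0.56736) = 55.4337 deg
(Earth-central angle = 90 - nadir - el = 28.0663 deg)

55.4337 degrees


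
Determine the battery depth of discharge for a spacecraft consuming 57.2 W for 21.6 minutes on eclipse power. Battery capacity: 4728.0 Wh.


E_used = P * t / 60 = 57.2 * 21.6 / 60 = 20.5920 Wh
DOD = E_used / E_total * 100 = 20.5920 / 4728.0 * 100
DOD = 0.435533 %

0.4355 %


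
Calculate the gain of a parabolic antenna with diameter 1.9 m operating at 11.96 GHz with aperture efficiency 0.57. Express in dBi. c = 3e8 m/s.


lambda = c/f = 3e8 / 1.196e+10 = 0.02508361 m
G = eta*(pi*D/lambda)^2 = 0.57*(pi*1.9/0.02508361)^2
G = 32277.6310 (linear)
G = 10*log10(32277.6310) = 45.0890 dBi

45.0890 dBi


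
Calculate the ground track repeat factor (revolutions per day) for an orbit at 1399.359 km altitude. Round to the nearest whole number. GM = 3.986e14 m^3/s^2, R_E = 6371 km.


r = 7.770359e+06 m
T = 2*pi*sqrt(r^3/mu) = 6816.6791 s = 113.6113 min
revs/day = 1440 / 113.6113 = 12.6748
Rounded: 13 revolutions per day

13 revolutions per day


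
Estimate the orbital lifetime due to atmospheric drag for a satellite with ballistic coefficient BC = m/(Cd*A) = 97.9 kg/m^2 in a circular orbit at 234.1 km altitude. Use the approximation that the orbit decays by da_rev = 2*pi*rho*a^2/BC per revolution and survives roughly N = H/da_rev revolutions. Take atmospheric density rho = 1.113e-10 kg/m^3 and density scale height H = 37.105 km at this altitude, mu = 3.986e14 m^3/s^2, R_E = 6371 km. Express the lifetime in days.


a = R_E + alt = 6605.1000 km = 6.6051e+06 m
da_rev = 2*pi*rho*a^2/BC = 2*pi*1.113e-10*(6.6051e+06)^2/97.9 = 311.638521 m per revolution
N = H/da_rev = 37105.0000 m / 311.638521 m = 119.0642 revolutions
P = 2*pi*sqrt(a^3/mu) = 5342.3251 s
lifetime = N*P = 119.0642 * 5342.3251 = 636079.8201 s = 7.3620 days

7.3620 days


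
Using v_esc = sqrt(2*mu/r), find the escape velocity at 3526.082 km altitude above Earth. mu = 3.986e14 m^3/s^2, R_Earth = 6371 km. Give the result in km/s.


r = 6371.0 + 3526.082 = 9897.0820 km = 9.897082e+06 m
v_esc = sqrt(2*mu/r) = sqrt(2*3.986e14 / 9.897082e+06)
v_esc = 8974.9091 m/s = 8.9749 km/s

8.9749 km/s


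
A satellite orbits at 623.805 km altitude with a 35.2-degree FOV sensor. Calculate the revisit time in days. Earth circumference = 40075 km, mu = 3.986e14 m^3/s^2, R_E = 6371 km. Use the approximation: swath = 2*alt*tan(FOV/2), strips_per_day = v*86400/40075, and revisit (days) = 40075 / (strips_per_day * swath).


swath = 2*623.805*tan(0.3071779) = 395.7652 km
v = sqrt(mu/r) = 7548.8508 m/s = 7.5489 km/s
strips/day = v*86400/40075 = 7.5489*86400/40075 = 16.2750
coverage/day = strips * swath = 16.2750 * 395.7652 = 6441.0795 km
revisit = 40075 / 6441.0795 = 6.2218 days

6.2218 days


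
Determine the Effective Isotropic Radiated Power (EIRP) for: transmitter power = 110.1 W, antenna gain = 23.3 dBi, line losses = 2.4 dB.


Pt = 110.1 W = 20.4179 dBW
EIRP = Pt_dBW + Gt - losses = 20.4179 + 23.3 - 2.4 = 41.3179 dBW

41.3179 dBW


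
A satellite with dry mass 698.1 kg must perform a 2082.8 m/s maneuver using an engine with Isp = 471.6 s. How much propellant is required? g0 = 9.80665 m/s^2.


ve = Isp * g0 = 471.6 * 9.80665 = 4624.816140 m/s
mass ratio = exp(dv/ve) = exp(2082.8/4624.816140) = 1.56886596
m_prop = m_dry * (mr - 1) = 698.1 * (1.56886596 - 1)
m_prop = 397.1253 kg

397.1253 kg


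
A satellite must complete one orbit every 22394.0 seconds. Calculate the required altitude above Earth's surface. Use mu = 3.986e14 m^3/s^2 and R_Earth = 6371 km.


T = 22394.0 s
r = (mu*T^2/(4*pi^2))^(1/3) = (3.986e14 * 22394.0^2 / (4*pi^2))^(1/3)
r = 1.7171714e+07 m = 17171.7135 km
alt = r - R_E = 17171.7135 - 6371 = 10800.7135 km

10800.7135 km


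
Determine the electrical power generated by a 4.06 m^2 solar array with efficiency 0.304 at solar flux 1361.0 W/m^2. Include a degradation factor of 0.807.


P = area * eta * S * degradation
P = 4.06 * 0.304 * 1361.0 * 0.807
P = 1355.5991 W

1355.5991 W


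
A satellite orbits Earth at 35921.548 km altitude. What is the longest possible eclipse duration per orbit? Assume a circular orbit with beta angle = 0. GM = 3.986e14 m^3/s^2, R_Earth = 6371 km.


r = 42292.5480 km
T = 1442.6326 min
Eclipse fraction = arcsin(R_E/r)/pi = arcsin(6371.0000/42292.5480)/pi
= arcsin(0.1506412)/pi = 0.04813381
Eclipse duration = 0.04813381 * 1442.6326 = 69.4394 min

69.4394 minutes


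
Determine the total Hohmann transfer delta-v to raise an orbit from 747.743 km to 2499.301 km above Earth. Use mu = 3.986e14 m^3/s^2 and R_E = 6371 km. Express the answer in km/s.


r1 = 7118.7430 km = 7.118743e+06 m
r2 = 8870.3010 km = 8.870301e+06 m
dv1 = sqrt(mu/r1)*(sqrt(2*r2/(r1+r2)) - 1) = 399.2141 m/s
dv2 = sqrt(mu/r2)*(1 - sqrt(2*r1/(r1+r2))) = 377.8210 m/s
total dv = |dv1| + |dv2| = 399.2141 + 377.8210 = 777.0352 m/s = 0.7770352 km/s

0.7770 km/s


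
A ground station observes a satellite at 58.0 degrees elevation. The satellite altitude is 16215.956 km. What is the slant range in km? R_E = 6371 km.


h = 16215.956 km, el = 58.0 deg
d = -R_E*sin(el) + sqrt((R_E*sin(el))^2 + 2*R_E*h + h^2)
d = -6371.0000*sin(1.0123) + sqrt((6371.0000*0.8480481)^2 + 2*6371.0000*16215.956 + 16215.956^2)
d = 16930.2991 km

16930.2991 km


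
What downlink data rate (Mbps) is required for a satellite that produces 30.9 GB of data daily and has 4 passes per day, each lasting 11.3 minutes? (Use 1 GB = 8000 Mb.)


total contact time = 4 * 11.3 * 60 = 2712.0000 s
data = 30.9 GB = 247200.0000 Mb
rate = 247200.0000 / 2712.0000 = 91.1504 Mbps

91.1504 Mbps


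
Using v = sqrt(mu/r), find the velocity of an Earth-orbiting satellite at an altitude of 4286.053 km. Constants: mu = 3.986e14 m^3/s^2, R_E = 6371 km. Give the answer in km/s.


r = R_E + alt = 6371.0 + 4286.053 = 10657.0530 km = 1.0657053e+07 m
v = sqrt(mu/r) = sqrt(3.986e14 / 1.0657053e+07) = 6115.7551 m/s = 6.1158 km/s

6.1158 km/s


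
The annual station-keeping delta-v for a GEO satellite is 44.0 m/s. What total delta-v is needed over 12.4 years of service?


dV = rate * years = 44.0 * 12.4
dV = 545.6000 m/s

545.6000 m/s


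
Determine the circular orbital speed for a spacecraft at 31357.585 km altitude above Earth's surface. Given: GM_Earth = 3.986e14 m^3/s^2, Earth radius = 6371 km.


r = R_E + alt = 6371.0 + 31357.585 = 37728.5850 km = 3.7728585e+07 m
v = sqrt(mu/r) = sqrt(3.986e14 / 3.7728585e+07) = 3250.3744 m/s = 3.2504 km/s

3.2504 km/s


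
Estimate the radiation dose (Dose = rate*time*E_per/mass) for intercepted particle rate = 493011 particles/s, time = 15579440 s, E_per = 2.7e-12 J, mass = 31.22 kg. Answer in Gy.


Total energy deposited = rate * time * E_per
  = 493011 * 15579440 * 2.7e-12 = 20.7383 J
Dose = E_total / mass = 20.7383 / 31.22
Dose = 0.6642619 Gy

0.6643 Gy


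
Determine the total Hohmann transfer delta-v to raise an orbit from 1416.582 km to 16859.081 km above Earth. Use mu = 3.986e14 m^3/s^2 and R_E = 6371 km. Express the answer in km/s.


r1 = 7787.5820 km = 7.787582e+06 m
r2 = 23230.0810 km = 2.3230081e+07 m
dv1 = sqrt(mu/r1)*(sqrt(2*r2/(r1+r2)) - 1) = 1601.6446 m/s
dv2 = sqrt(mu/r2)*(1 - sqrt(2*r1/(r1+r2))) = 1206.9992 m/s
total dv = |dv1| + |dv2| = 1601.6446 + 1206.9992 = 2808.6438 m/s = 2.8086 km/s

2.8086 km/s


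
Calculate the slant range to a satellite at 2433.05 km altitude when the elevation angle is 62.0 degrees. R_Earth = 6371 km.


h = 2433.05 km, el = 62.0 deg
d = -R_E*sin(el) + sqrt((R_E*sin(el))^2 + 2*R_E*h + h^2)
d = -6371.0000*sin(1.0821) + sqrt((6371.0000*0.8829476)^2 + 2*6371.0000*2433.05 + 2433.05^2)
d = 2655.1512 km

2655.1512 km


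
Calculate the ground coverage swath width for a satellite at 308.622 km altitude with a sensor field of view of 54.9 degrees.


FOV = 54.9 deg = 0.9581858 rad
swath = 2 * alt * tan(FOV/2) = 2 * 308.622 * tan(0.4790929)
swath = 2 * 308.622 * 0.5194584
swath = 320.6326 km

320.6326 km


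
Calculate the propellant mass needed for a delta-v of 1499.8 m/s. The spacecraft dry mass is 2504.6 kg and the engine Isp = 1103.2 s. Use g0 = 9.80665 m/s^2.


ve = Isp * g0 = 1103.2 * 9.80665 = 10818.696280 m/s
mass ratio = exp(dv/ve) = exp(1499.8/10818.696280) = 1.14869944
m_prop = m_dry * (mr - 1) = 2504.6 * (1.14869944 - 1)
m_prop = 372.4326 kg

372.4326 kg


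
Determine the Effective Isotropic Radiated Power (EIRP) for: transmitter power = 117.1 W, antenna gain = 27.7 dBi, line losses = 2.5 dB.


Pt = 117.1 W = 20.6856 dBW
EIRP = Pt_dBW + Gt - losses = 20.6856 + 27.7 - 2.5 = 45.8856 dBW

45.8856 dBW


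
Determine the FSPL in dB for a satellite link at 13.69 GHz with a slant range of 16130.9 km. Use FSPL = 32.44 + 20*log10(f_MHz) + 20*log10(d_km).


f = 13.69 GHz = 13690.0000 MHz
d = 16130.9 km
FSPL = 32.44 + 20*log10(13690.0000) + 20*log10(16130.9)
FSPL = 32.44 + 82.7281 + 84.1532
FSPL = 199.3212 dB

199.3212 dB


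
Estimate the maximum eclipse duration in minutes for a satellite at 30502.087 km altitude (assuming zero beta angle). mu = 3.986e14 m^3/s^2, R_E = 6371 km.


r = 36873.0870 km
T = 1174.4221 min
Eclipse fraction = arcsin(R_E/r)/pi = arcsin(6371.0000/36873.0870)/pi
= arcsin(0.1727818)/pi = 0.05527556
Eclipse duration = 0.05527556 * 1174.4221 = 64.9168 min

64.9168 minutes


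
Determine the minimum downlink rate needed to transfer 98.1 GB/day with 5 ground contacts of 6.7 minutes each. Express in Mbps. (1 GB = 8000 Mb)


total contact time = 5 * 6.7 * 60 = 2010.0000 s
data = 98.1 GB = 784800.0000 Mb
rate = 784800.0000 / 2010.0000 = 390.4478 Mbps

390.4478 Mbps


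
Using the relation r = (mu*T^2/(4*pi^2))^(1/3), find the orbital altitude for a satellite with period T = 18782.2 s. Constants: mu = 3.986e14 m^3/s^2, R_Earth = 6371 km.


T = 18782.2 s
r = (mu*T^2/(4*pi^2))^(1/3) = (3.986e14 * 18782.2^2 / (4*pi^2))^(1/3)
r = 1.5271798e+07 m = 15271.7976 km
alt = r - R_E = 15271.7976 - 6371 = 8900.7976 km

8900.7976 km


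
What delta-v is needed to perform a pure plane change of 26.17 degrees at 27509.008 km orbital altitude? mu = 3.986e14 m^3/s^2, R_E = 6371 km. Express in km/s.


r = 33880.0080 km = 3.3880008e+07 m
V = sqrt(mu/r) = 3430.0219 m/s
di = 26.17 deg = 0.4567527 rad
dV = 2*V*sin(di/2) = 2*3430.0219*sin(0.2283763)
dV = 1553.0886 m/s = 1.5531 km/s

1.5531 km/s


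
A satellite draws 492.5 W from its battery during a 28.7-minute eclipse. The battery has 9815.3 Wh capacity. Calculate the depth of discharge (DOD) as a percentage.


E_used = P * t / 60 = 492.5 * 28.7 / 60 = 235.5792 Wh
DOD = E_used / E_total * 100 = 235.5792 / 9815.3 * 100
DOD = 2.4001 %

2.4001 %


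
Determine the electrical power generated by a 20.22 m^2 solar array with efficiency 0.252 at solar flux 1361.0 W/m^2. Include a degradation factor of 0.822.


P = area * eta * S * degradation
P = 20.22 * 0.252 * 1361.0 * 0.822
P = 5700.4827 W

5700.4827 W


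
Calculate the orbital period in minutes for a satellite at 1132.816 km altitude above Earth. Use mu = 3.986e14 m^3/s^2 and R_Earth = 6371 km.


r = 7503.8160 km = 7.503816e+06 m
T = 2*pi*sqrt(r^3/mu) = 2*pi*sqrt(4.2251928e+20 / 3.986e14)
T = 6468.9603 s = 107.8160 min

107.8160 minutes


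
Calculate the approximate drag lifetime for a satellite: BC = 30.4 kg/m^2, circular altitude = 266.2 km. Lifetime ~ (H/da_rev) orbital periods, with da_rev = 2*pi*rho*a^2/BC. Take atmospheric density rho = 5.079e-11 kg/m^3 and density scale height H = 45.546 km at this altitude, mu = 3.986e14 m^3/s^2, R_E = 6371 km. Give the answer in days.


a = R_E + alt = 6637.2000 km = 6.6372e+06 m
da_rev = 2*pi*rho*a^2/BC = 2*pi*5.079e-11*(6.6372e+06)^2/30.4 = 462.438844 m per revolution
N = H/da_rev = 45546.0000 m / 462.438844 m = 98.4909 revolutions
P = 2*pi*sqrt(a^3/mu) = 5381.3170 s
lifetime = N*P = 98.4909 * 5381.3170 = 530010.5484 s = 6.1344 days

6.1344 days


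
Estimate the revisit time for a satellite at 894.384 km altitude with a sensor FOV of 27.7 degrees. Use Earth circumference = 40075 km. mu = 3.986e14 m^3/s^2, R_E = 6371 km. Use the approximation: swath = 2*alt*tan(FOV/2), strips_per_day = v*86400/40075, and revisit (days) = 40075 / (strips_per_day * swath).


swath = 2*894.384*tan(0.2417281) = 441.0191 km
v = sqrt(mu/r) = 7406.9491 m/s = 7.4069 km/s
strips/day = v*86400/40075 = 7.4069*86400/40075 = 15.9691
coverage/day = strips * swath = 15.9691 * 441.0191 = 7042.6638 km
revisit = 40075 / 7042.6638 = 5.6903 days

5.6903 days


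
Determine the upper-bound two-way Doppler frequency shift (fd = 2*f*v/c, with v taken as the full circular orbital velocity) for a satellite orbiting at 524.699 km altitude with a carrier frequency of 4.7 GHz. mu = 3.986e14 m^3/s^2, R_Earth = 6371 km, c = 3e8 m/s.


r = 6.895699e+06 m
v = sqrt(mu/r) = 7602.9039 m/s (worst-case radial velocity)
f = 4.7 GHz = 4.7e+09 Hz
fd = 2*f*v/c = 2*4.7e+09*7602.9039/3.0e+08
fd = 238224.3211 Hz

238224.3211 Hz


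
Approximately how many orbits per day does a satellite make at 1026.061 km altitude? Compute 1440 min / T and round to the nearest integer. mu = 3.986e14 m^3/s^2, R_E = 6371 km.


r = 7.397061e+06 m
T = 2*pi*sqrt(r^3/mu) = 6331.4039 s = 105.5234 min
revs/day = 1440 / 105.5234 = 13.6463
Rounded: 14 revolutions per day

14 revolutions per day


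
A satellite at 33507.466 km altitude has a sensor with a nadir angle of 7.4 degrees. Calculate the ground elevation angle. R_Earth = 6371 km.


r = R_E + alt = 39878.4660 km
Law of sines in the satellite / Earth-center / ground-point triangle:
  sin(nadir)/R_E = sin(90 + el)/r  =>  cos(el) = (r/R_E)*sin(nadir)
cos(el) = (39878.4660 / 6371.0000) * sin(7.4 deg) = 0.8061797
el = arccos(0.8061797) = 36.2757 deg
(Earth-central angle = 90 - nadir - el = 46.3243 deg)

36.2757 degrees


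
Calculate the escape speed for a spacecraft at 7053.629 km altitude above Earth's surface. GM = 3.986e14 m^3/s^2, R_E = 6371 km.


r = 6371.0 + 7053.629 = 13424.6290 km = 1.3424629e+07 m
v_esc = sqrt(2*mu/r) = sqrt(2*3.986e14 / 1.3424629e+07)
v_esc = 7706.0620 m/s = 7.7061 km/s

7.7061 km/s


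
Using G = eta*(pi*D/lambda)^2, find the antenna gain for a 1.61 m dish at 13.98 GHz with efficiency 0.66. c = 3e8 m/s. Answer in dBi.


lambda = c/f = 3e8 / 1.398e+10 = 0.02145923 m
G = eta*(pi*D/lambda)^2 = 0.66*(pi*1.61/0.02145923)^2
G = 36666.3151 (linear)
G = 10*log10(36666.3151) = 45.6427 dBi

45.6427 dBi


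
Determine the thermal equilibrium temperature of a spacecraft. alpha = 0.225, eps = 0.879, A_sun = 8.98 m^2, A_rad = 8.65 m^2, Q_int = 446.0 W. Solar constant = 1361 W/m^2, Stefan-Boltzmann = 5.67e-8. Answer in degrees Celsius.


Numerator = alpha*S*A_sun + Q_int = 0.225*1361*8.98 + 446.0 = 3195.9005 W
Denominator = eps*sigma*A_rad = 0.879*5.67e-8*8.65 = 4.3110995e-07 W/K^4
T^4 = 7.4131913e+09 K^4
T = 293.4278 K = 20.2778 C

20.2778 degrees Celsius


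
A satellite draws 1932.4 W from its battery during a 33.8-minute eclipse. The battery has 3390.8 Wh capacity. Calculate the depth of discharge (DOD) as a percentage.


E_used = P * t / 60 = 1932.4 * 33.8 / 60 = 1088.5853 Wh
DOD = E_used / E_total * 100 = 1088.5853 / 3390.8 * 100
DOD = 32.1041 %

32.1041 %


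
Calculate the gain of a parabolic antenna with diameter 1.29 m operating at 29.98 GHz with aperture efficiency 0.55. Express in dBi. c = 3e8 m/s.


lambda = c/f = 3e8 / 2.998e+10 = 0.01000667 m
G = eta*(pi*D/lambda)^2 = 0.55*(pi*1.29/0.01000667)^2
G = 90211.6452 (linear)
G = 10*log10(90211.6452) = 49.5526 dBi

49.5526 dBi


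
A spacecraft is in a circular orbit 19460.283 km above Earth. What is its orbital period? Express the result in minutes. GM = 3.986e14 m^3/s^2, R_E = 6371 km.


r = 25831.2830 km = 2.5831283e+07 m
T = 2*pi*sqrt(r^3/mu) = 2*pi*sqrt(1.7236057e+22 / 3.986e14)
T = 41317.1339 s = 688.6189 min

688.6189 minutes


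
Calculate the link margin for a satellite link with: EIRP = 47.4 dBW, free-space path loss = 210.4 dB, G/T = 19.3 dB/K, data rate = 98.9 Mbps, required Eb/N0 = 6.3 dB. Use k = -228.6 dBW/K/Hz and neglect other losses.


C/N0 = EIRP - FSPL + G/T - k = 47.4 - 210.4 + 19.3 - (-228.6)
C/N0 = 84.9000 dB-Hz
R_b = 98.9 Mbps = 9.89e+07 bps -> 10*log10(R_b) = 79.9520 dB-Hz
Eb/N0 = C/N0 - 10*log10(R_b) = 84.9000 - 79.9520 = 4.9480 dB
Margin = Eb/N0 - Eb/N0_req = 4.9480 - 6.3 = -1.3520 dB (negative margin: link does not close)

-1.3520 dB


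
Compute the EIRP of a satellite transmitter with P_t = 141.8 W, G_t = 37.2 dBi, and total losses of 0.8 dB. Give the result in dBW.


Pt = 141.8 W = 21.5168 dBW
EIRP = Pt_dBW + Gt - losses = 21.5168 + 37.2 - 0.8 = 57.9168 dBW

57.9168 dBW


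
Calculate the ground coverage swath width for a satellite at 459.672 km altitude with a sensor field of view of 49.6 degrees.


FOV = 49.6 deg = 0.8656833 rad
swath = 2 * alt * tan(FOV/2) = 2 * 459.672 * tan(0.4328417)
swath = 2 * 459.672 * 0.4620649
swath = 424.7966 km

424.7966 km


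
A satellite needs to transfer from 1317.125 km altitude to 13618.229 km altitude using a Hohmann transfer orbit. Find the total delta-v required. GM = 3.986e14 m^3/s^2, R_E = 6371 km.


r1 = 7688.1250 km = 7.688125e+06 m
r2 = 19989.2290 km = 1.9989229e+07 m
dv1 = sqrt(mu/r1)*(sqrt(2*r2/(r1+r2)) - 1) = 1453.4161 m/s
dv2 = sqrt(mu/r2)*(1 - sqrt(2*r1/(r1+r2))) = 1137.1205 m/s
total dv = |dv1| + |dv2| = 1453.4161 + 1137.1205 = 2590.5366 m/s = 2.5905 km/s

2.5905 km/s


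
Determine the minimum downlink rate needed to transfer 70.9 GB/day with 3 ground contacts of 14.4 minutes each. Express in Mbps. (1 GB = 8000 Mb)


total contact time = 3 * 14.4 * 60 = 2592.0000 s
data = 70.9 GB = 567200.0000 Mb
rate = 567200.0000 / 2592.0000 = 218.8272 Mbps

218.8272 Mbps


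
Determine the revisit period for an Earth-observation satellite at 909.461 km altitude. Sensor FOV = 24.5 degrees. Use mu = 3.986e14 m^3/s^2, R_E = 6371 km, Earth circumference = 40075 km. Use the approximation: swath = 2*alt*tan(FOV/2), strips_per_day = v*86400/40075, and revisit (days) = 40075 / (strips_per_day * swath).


swath = 2*909.461*tan(0.2138028) = 394.9267 km
v = sqrt(mu/r) = 7399.2757 m/s = 7.3993 km/s
strips/day = v*86400/40075 = 7.3993*86400/40075 = 15.9525
coverage/day = strips * swath = 15.9525 * 394.9267 = 6300.0775 km
revisit = 40075 / 6300.0775 = 6.3610 days

6.3610 days


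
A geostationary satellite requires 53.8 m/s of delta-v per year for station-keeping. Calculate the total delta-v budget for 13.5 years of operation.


dV = rate * years = 53.8 * 13.5
dV = 726.3000 m/s

726.3000 m/s


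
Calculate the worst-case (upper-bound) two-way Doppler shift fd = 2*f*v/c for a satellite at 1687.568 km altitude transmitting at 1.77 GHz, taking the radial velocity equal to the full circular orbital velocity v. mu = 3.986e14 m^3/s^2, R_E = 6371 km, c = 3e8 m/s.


r = 8.058568e+06 m
v = sqrt(mu/r) = 7032.9853 m/s (worst-case radial velocity)
f = 1.77 GHz = 1.77e+09 Hz
fd = 2*f*v/c = 2*1.77e+09*7032.9853/3.0e+08
fd = 82989.2265 Hz

82989.2265 Hz


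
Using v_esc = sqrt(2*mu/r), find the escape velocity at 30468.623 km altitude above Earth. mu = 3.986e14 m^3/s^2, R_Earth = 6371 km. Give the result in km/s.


r = 6371.0 + 30468.623 = 36839.6230 km = 3.6839623e+07 m
v_esc = sqrt(2*mu/r) = sqrt(2*3.986e14 / 3.6839623e+07)
v_esc = 4651.8538 m/s = 4.6519 km/s

4.6519 km/s


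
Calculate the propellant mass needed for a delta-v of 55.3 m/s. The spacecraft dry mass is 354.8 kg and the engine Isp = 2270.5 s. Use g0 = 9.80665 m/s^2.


ve = Isp * g0 = 2270.5 * 9.80665 = 22265.998825 m/s
mass ratio = exp(dv/ve) = exp(55.3/22265.998825) = 1.00248669
m_prop = m_dry * (mr - 1) = 354.8 * (1.00248669 - 1)
m_prop = 0.8822791 kg

0.8823 kg


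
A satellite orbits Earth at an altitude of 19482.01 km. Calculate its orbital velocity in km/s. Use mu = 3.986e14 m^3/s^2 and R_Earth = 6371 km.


r = R_E + alt = 6371.0 + 19482.01 = 25853.0100 km = 2.585301e+07 m
v = sqrt(mu/r) = sqrt(3.986e14 / 2.585301e+07) = 3926.5677 m/s = 3.9266 km/s

3.9266 km/s


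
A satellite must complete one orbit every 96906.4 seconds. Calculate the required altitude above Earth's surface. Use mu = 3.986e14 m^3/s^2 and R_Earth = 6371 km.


T = 96906.4 s
r = (mu*T^2/(4*pi^2))^(1/3) = (3.986e14 * 96906.4^2 / (4*pi^2))^(1/3)
r = 4.5599578e+07 m = 45599.5783 km
alt = r - R_E = 45599.5783 - 6371 = 39228.5783 km

39228.5783 km


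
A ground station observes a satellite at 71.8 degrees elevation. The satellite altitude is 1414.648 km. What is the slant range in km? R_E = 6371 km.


h = 1414.648 km, el = 71.8 deg
d = -R_E*sin(el) + sqrt((R_E*sin(el))^2 + 2*R_E*h + h^2)
d = -6371.0000*sin(1.2531) + sqrt((6371.0000*0.9499721)^2 + 2*6371.0000*1414.648 + 1414.648^2)
d = 1474.7905 km

1474.7905 km


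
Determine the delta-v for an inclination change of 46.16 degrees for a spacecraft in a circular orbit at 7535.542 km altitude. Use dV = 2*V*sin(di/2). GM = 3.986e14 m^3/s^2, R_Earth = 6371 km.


r = 13906.5420 km = 1.3906542e+07 m
V = sqrt(mu/r) = 5353.7621 m/s
di = 46.16 deg = 0.805644 rad
dV = 2*V*sin(di/2) = 2*5353.7621*sin(0.402822)
dV = 4197.5210 m/s = 4.1975 km/s

4.1975 km/s


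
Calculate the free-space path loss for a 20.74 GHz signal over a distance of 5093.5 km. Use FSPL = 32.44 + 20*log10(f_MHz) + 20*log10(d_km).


f = 20.74 GHz = 20740.0000 MHz
d = 5093.5 km
FSPL = 32.44 + 20*log10(20740.0000) + 20*log10(5093.5)
FSPL = 32.44 + 86.3362 + 74.1403
FSPL = 192.9165 dB

192.9165 dB


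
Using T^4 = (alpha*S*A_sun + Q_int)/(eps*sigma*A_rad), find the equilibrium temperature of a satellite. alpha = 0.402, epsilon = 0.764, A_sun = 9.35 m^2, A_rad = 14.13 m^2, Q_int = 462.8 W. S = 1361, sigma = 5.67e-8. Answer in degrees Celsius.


Numerator = alpha*S*A_sun + Q_int = 0.402*1361*9.35 + 462.8 = 5578.3907 W
Denominator = eps*sigma*A_rad = 0.764*5.67e-8*14.13 = 6.1209464e-07 W/K^4
T^4 = 9.1136081e+09 K^4
T = 308.9745 K = 35.8245 C

35.8245 degrees Celsius


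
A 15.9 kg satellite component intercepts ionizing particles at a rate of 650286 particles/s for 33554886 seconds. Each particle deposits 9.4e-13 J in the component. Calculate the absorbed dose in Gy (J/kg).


Total energy deposited = rate * time * E_per
  = 650286 * 33554886 * 9.4e-13 = 20.5111 J
Dose = E_total / mass = 20.5111 / 15.9
Dose = 1.2900 Gy

1.2900 Gy


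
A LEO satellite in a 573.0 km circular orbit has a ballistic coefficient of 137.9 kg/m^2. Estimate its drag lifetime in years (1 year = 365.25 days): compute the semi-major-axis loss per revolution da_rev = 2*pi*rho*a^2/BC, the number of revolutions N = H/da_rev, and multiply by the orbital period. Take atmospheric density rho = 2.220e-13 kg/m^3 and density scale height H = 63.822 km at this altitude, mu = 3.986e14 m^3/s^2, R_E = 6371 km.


a = R_E + alt = 6944.0000 km = 6.944e+06 m
da_rev = 2*pi*rho*a^2/BC = 2*pi*2.220e-13*(6.944e+06)^2/137.9 = 0.487739581 m per revolution
N = H/da_rev = 63822.0000 m / 0.487739581 m = 130852.6158 revolutions
P = 2*pi*sqrt(a^3/mu) = 5758.7177 s
lifetime = N*P = 130852.6158 * 5758.7177 = 7.5354327e+08 s = 8721.5657 days
years = 8721.5657 / 365.25 = 23.8783 years

23.8783 years


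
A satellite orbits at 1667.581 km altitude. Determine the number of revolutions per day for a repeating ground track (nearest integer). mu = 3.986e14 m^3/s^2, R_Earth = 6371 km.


r = 8.038581e+06 m
T = 2*pi*sqrt(r^3/mu) = 7172.6611 s = 119.5444 min
revs/day = 1440 / 119.5444 = 12.0457
Rounded: 12 revolutions per day

12 revolutions per day


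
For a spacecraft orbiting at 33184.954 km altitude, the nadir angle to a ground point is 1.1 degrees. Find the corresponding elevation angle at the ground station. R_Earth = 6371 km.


r = R_E + alt = 39555.9540 km
Law of sines in the satellite / Earth-center / ground-point triangle:
  sin(nadir)/R_E = sin(90 + el)/r  =>  cos(el) = (r/R_E)*sin(nadir)
cos(el) = (39555.9540 / 6371.0000) * sin(1.1 deg) = 0.1191921
el = arccos(0.1191921) = 83.1545 deg
(Earth-central angle = 90 - nadir - el = 5.7455 deg)

83.1545 degrees


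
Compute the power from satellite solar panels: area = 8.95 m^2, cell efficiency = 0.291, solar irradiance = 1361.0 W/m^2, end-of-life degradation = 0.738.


P = area * eta * S * degradation
P = 8.95 * 0.291 * 1361.0 * 0.738
P = 2615.9565 W

2615.9565 W


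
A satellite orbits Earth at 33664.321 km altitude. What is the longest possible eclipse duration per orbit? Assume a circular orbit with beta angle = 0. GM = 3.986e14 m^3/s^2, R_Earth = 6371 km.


r = 40035.3210 km
T = 1328.6939 min
Eclipse fraction = arcsin(R_E/r)/pi = arcsin(6371.0000/40035.3210)/pi
= arcsin(0.1591345)/pi = 0.05087034
Eclipse duration = 0.05087034 * 1328.6939 = 67.5911 min

67.5911 minutes


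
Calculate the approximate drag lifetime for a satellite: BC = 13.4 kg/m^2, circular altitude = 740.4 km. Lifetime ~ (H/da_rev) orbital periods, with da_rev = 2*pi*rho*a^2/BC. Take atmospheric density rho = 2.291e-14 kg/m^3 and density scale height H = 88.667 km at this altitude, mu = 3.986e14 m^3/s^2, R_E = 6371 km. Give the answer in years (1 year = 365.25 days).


a = R_E + alt = 7111.4000 km = 7.1114e+06 m
da_rev = 2*pi*rho*a^2/BC = 2*pi*2.291e-14*(7.1114e+06)^2/13.4 = 0.543263308 m per revolution
N = H/da_rev = 88667.0000 m / 0.543263308 m = 163211.8324 revolutions
P = 2*pi*sqrt(a^3/mu) = 5968.2071 s
lifetime = N*P = 163211.8324 * 5968.2071 = 9.7408201e+08 s = 11274.0973 days
years = 11274.0973 / 365.25 = 30.8668 years

30.8668 years


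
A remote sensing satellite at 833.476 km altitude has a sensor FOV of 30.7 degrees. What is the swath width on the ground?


FOV = 30.7 deg = 0.5358161 rad
swath = 2 * alt * tan(FOV/2) = 2 * 833.476 * tan(0.267908)
swath = 2 * 833.476 * 0.2745072
swath = 457.5904 km

457.5904 km


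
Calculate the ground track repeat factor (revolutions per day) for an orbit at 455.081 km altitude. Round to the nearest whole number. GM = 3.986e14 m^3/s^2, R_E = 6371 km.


r = 6.826081e+06 m
T = 2*pi*sqrt(r^3/mu) = 5612.6554 s = 93.5443 min
revs/day = 1440 / 93.5443 = 15.3938
Rounded: 15 revolutions per day

15 revolutions per day


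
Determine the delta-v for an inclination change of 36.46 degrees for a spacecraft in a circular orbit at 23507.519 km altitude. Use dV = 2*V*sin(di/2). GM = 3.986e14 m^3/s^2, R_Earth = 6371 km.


r = 29878.5190 km = 2.9878519e+07 m
V = sqrt(mu/r) = 3652.4907 m/s
di = 36.46 deg = 0.636347 rad
dV = 2*V*sin(di/2) = 2*3652.4907*sin(0.3181735)
dV = 2285.2340 m/s = 2.2852 km/s

2.2852 km/s


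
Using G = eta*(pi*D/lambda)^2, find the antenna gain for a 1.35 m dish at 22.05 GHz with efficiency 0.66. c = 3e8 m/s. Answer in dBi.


lambda = c/f = 3e8 / 2.205e+10 = 0.01360544 m
G = eta*(pi*D/lambda)^2 = 0.66*(pi*1.35/0.01360544)^2
G = 64133.6410 (linear)
G = 10*log10(64133.6410) = 48.0709 dBi

48.0709 dBi


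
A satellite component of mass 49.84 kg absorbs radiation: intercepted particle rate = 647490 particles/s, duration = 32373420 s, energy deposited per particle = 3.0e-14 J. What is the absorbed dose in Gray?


Total energy deposited = rate * time * E_per
  = 647490 * 32373420 * 3.0e-14 = 0.628844 J
Dose = E_total / mass = 0.628844 / 49.84
Dose = 0.01261725 Gy

0.0126 Gy


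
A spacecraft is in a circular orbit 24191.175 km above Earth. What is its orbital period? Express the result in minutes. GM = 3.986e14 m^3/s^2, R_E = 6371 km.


r = 30562.1750 km = 3.0562175e+07 m
T = 2*pi*sqrt(r^3/mu) = 2*pi*sqrt(2.8546494e+22 / 3.986e14)
T = 53172.5647 s = 886.2094 min

886.2094 minutes


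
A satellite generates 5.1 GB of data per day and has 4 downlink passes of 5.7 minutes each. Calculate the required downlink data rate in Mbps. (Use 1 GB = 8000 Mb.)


total contact time = 4 * 5.7 * 60 = 1368.0000 s
data = 5.1 GB = 40800.0000 Mb
rate = 40800.0000 / 1368.0000 = 29.8246 Mbps

29.8246 Mbps


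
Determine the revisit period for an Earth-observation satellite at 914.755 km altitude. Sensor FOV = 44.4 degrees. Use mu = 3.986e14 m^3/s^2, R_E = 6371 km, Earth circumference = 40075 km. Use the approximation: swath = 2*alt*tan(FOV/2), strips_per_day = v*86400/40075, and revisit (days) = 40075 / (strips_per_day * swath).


swath = 2*914.755*tan(0.3874631) = 746.6092 km
v = sqrt(mu/r) = 7396.5869 m/s = 7.3966 km/s
strips/day = v*86400/40075 = 7.3966*86400/40075 = 15.9467
coverage/day = strips * swath = 15.9467 * 746.6092 = 11905.9736 km
revisit = 40075 / 11905.9736 = 3.3660 days

3.3660 days


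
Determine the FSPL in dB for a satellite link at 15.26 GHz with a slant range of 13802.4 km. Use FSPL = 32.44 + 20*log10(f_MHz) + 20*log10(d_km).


f = 15.26 GHz = 15260.0000 MHz
d = 13802.4 km
FSPL = 32.44 + 20*log10(15260.0000) + 20*log10(13802.4)
FSPL = 32.44 + 83.6711 + 82.7991
FSPL = 198.9102 dB

198.9102 dB


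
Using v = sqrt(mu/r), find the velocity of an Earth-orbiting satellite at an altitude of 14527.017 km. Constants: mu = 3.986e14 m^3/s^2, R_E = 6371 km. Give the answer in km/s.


r = R_E + alt = 6371.0 + 14527.017 = 20898.0170 km = 2.0898017e+07 m
v = sqrt(mu/r) = sqrt(3.986e14 / 2.0898017e+07) = 4367.3310 m/s = 4.3673 km/s

4.3673 km/s


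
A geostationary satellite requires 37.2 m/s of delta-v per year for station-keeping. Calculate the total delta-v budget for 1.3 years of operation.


dV = rate * years = 37.2 * 1.3
dV = 48.3600 m/s

48.3600 m/s


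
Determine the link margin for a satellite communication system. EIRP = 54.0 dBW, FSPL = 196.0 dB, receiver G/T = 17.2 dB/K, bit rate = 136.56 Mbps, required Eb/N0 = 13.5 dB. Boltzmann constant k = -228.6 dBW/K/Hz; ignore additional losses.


C/N0 = EIRP - FSPL + G/T - k = 54.0 - 196.0 + 17.2 - (-228.6)
C/N0 = 103.8000 dB-Hz
R_b = 136.56 Mbps = 1.3656e+08 bps -> 10*log10(R_b) = 81.3532 dB-Hz
Eb/N0 = C/N0 - 10*log10(R_b) = 103.8000 - 81.3532 = 22.4468 dB
Margin = Eb/N0 - Eb/N0_req = 22.4468 - 13.5 = 8.9468 dB (link closes)

8.9468 dB


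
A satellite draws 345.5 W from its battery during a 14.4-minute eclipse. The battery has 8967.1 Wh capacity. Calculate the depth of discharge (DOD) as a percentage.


E_used = P * t / 60 = 345.5 * 14.4 / 60 = 82.9200 Wh
DOD = E_used / E_total * 100 = 82.9200 / 8967.1 * 100
DOD = 0.9247137 %

0.9247 %
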